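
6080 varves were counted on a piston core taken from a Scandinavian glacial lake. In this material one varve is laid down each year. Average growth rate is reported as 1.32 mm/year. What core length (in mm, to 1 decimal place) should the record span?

8025.6 mm

6080 years of growth are recorded.
Length ≈ 1.32 × 6080 = 8025.6 mm.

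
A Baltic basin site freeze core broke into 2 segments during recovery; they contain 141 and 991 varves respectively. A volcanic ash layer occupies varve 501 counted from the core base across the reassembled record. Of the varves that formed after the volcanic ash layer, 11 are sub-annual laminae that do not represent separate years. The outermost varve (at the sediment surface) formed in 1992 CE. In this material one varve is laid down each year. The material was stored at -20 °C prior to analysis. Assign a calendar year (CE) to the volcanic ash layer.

Total varves = 141 + 991 = 1132.
1132 − 501 = 631 varves lie beyond the volcanic ash layer toward the sediment surface.
631 − 11 false = 620 true varves after the volcanic ash layer.
The varve at the sediment surface is 1992 CE, so the volcanic ash layer dates to 1992 − 620 = 1372 CE.

1372 CE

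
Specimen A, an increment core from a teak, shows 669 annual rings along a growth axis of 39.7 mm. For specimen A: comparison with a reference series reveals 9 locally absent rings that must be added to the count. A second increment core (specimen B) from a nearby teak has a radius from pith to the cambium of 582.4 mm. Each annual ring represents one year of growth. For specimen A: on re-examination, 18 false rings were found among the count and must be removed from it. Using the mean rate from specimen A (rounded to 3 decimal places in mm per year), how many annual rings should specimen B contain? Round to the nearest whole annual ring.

9707 annual rings

Specimen A: correcting the raw count gives 669 − 18 + 9 = 660 true annual rings.
A: Extension rate ≈ 39.7 / 660 = 0.060 mm/yr.
Specimen B: 582.4 mm / 0.060 mm per year = 9706.67 years ≈ 9707 annual rings.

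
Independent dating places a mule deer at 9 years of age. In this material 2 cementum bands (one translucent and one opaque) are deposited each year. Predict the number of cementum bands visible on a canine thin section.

9 years at 2 cementum bands per year gives 9 × 2 = 18 cementum bands.
So 18 cementum bands should be present.

18 cementum bands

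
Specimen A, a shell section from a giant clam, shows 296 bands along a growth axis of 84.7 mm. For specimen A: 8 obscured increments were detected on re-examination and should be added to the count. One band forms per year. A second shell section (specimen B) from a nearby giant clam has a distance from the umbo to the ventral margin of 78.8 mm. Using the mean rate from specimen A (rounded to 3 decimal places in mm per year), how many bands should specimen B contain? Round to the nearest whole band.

Specimen A: correcting the raw count gives 296 + 8 = 304 true bands.
A: Mean rate = 84.7 mm / 304 years ≈ 0.279 mm per year.
B spans 78.8 / 0.279 = 282.44 years ≈ 282 bands.

282 bands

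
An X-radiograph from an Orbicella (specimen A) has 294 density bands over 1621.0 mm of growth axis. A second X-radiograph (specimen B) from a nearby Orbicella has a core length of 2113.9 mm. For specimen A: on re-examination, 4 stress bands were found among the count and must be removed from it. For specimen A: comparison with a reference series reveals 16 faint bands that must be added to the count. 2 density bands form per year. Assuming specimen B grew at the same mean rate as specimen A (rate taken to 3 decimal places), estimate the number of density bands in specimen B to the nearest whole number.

399 density bands

Specimen A: adjusted count: 294 − 4 + 16 = 306 density bands.
Specimen A: 306 density bands at 2 per year is 306 / 2 = 153 years.
A: Mean rate = 1621.0 mm / 153 years ≈ 10.595 mm/yr.
For B, 2113.9 / 10.595 = 199.52 years; at 2 density bands per year that is 199.52 × 2 ≈ 399 density bands.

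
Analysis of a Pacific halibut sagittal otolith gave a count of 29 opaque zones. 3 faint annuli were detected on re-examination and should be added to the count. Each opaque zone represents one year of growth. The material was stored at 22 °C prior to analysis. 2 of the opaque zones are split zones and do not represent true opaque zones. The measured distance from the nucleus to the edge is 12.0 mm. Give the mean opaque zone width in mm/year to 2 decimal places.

0.40 mm/year

Correcting the raw count gives 29 − 2 + 3 = 30 true opaque zones.
Mean rate = 12.0 mm / 30 years ≈ 0.40 mm/year.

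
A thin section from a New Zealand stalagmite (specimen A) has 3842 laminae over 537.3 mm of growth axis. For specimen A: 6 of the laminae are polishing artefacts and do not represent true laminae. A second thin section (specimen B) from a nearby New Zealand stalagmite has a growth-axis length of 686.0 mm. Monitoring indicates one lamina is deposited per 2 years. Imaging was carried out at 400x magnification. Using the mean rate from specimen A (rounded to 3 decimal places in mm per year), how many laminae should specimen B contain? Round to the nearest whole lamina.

4900 laminae

Specimen A: adjusted count: 3842 − 6 = 3836 laminae.
Specimen A: at 2 years per lamina, 3836 × 2 = 7672 years.
A: Mean rate = 537.3 mm / 7672 years ≈ 0.070 mm/year.
Specimen B: 686.0 mm / 0.070 mm per year = 9800.00 years; at 2 years per lamina that is 9800.00 / 2 ≈ 4900 laminae.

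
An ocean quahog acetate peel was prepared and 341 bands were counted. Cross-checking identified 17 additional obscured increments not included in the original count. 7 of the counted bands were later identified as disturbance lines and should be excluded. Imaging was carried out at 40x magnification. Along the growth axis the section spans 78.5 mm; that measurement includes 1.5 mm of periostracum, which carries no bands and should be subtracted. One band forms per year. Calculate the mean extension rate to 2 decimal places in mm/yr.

0.22 mm/yr

Adjusted count: 341 − 7 + 17 = 351 bands.
Removing the 1.5 mm offcut leaves 78.5 − 1.5 = 77.0 mm.
Extension rate ≈ 77.0 / 351 = 0.22 mm/yr.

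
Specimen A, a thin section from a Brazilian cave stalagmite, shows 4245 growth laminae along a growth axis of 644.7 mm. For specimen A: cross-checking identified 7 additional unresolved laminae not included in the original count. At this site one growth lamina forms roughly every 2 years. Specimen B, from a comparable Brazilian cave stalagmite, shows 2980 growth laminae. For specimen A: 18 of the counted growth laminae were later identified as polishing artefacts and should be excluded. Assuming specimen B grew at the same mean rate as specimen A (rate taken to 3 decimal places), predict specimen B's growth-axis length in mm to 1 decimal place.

Specimen A: true growth lamina count = 4245 − 18 + 7 = 4234.
Specimen A: at 2 years per growth lamina, 4234 × 2 = 8468 years.
A: Mean rate = 644.7 mm / 8468 years ≈ 0.076 mm per year.
Specimen B: multiplying by 2 years per growth lamina: 2980 × 2 = 5960 years. B's length ≈ 0.076 × 5960 = 453.0 mm.

453.0 mm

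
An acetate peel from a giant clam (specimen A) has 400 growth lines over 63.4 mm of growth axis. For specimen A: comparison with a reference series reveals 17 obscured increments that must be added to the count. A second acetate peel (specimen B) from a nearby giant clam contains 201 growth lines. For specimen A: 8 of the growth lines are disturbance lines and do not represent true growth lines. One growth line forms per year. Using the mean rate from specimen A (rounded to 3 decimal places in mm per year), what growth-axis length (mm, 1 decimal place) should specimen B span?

31.2 mm

Specimen A: true growth line count = 400 − 8 + 17 = 409.
A: Mean rate = 63.4 mm / 409 years ≈ 0.155 mm/year.
B's length ≈ 0.155 × 201 = 31.2 mm.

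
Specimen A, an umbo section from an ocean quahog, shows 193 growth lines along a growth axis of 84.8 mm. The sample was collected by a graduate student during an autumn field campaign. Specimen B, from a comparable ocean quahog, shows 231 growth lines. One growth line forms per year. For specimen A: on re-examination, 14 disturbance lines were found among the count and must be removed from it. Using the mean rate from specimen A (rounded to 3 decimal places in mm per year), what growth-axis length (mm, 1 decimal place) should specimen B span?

109.5 mm

Specimen A: true growth line count = 193 − 14 = 179.
A: Extension rate ≈ 84.8 / 179 = 0.474 mm/yr.
B's length ≈ 0.474 × 231 = 109.5 mm.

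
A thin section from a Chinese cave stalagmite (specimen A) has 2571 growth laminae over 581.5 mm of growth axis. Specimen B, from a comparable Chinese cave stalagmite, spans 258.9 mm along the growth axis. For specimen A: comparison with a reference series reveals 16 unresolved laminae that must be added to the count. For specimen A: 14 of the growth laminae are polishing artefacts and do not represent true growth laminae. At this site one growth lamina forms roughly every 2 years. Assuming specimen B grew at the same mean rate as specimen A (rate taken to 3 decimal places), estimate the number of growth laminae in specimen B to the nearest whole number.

1146 growth laminae

Specimen A: correcting the raw count gives 2571 − 14 + 16 = 2573 true growth laminae.
Specimen A: at 2 years per growth lamina, 2573 × 2 = 5146 years.
A: Mean rate = 581.5 mm / 5146 years ≈ 0.113 mm/yr.
Specimen B: 258.9 mm / 0.113 mm per year = 2291.15 years; at 2 years per growth lamina that is 2291.15 / 2 ≈ 1146 growth laminae.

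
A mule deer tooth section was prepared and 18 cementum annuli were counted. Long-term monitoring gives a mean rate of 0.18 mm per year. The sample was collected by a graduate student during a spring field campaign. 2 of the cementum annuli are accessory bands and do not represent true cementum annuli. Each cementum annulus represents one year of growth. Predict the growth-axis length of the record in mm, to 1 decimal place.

2.9 mm

After corrections the count is 18 − 2 = 16 cementum annuli.
16 years at 0.18 mm/year gives 0.18 × 16 = 2.9 mm.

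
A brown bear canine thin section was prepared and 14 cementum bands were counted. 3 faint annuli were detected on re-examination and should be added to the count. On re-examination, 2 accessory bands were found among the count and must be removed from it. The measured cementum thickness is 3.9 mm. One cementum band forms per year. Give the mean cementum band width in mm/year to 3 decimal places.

0.260 mm/year

Correcting the raw count gives 14 − 2 + 3 = 15 true cementum bands.
Extension rate ≈ 3.9 / 15 = 0.260 mm/year.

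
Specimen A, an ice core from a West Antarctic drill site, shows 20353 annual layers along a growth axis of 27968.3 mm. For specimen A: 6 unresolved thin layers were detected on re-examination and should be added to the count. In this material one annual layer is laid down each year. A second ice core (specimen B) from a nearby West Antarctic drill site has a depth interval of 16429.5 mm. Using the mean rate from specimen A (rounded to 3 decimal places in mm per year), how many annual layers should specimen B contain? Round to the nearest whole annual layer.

Specimen A: adjusted count: 20353 + 6 = 20359 annual layers.
A: 27968.3 mm over 20359 years gives 27968.3 / 20359 ≈ 1.374 mm per year.
B spans 16429.5 / 1.374 = 11957.42 years ≈ 11957 annual layers.

11957 annual layers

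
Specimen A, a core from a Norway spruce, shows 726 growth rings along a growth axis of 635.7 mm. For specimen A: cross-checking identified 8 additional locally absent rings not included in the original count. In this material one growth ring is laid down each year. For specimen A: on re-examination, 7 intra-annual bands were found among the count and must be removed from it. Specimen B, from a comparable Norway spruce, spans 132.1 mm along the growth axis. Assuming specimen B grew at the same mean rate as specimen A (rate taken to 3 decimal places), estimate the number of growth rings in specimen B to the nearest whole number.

Specimen A: adjusted count: 726 − 7 + 8 = 727 growth rings.
A: Extension rate ≈ 635.7 / 727 = 0.874 mm per year.
B spans 132.1 / 0.874 = 151.14 years ≈ 151 growth rings.

151 growth rings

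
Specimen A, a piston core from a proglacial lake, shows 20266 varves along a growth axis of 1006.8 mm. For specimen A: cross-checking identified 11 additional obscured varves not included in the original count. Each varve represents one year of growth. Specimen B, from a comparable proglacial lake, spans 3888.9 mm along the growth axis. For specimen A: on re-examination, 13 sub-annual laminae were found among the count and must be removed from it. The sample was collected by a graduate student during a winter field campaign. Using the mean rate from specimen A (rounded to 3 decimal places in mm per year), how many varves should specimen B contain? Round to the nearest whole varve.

Specimen A: adjusted count: 20266 − 13 + 11 = 20264 varves.
A: Mean rate = 1006.8 mm / 20264 years ≈ 0.050 mm/year.
Specimen B: 3888.9 mm / 0.050 mm per year = 77778.00 years ≈ 77778 varves.

77778 varves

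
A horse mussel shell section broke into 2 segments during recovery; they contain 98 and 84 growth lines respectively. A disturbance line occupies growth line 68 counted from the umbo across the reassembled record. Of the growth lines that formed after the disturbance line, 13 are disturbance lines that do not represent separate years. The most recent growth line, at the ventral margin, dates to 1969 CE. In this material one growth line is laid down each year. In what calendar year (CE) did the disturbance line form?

Total growth lines = 98 + 84 = 182.
The disturbance line sits at growth line 68 from the umbo, so 182 − 68 = 114 growth lines formed after it.
114 − 13 false = 101 true growth lines after the disturbance line.
The growth line at the ventral margin is 1969 CE, so the disturbance line dates to 1969 − 101 = 1868 CE.

1868 CE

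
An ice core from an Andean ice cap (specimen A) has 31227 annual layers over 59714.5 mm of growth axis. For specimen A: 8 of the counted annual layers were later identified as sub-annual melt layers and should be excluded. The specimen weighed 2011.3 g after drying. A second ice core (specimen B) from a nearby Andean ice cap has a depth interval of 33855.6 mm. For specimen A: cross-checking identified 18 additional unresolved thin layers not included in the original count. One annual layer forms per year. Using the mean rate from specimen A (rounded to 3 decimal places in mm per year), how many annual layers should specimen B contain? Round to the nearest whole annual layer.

Specimen A: after corrections the count is 31227 − 8 + 18 = 31237 annual layers.
A: Mean rate = 59714.5 mm / 31237 years ≈ 1.912 mm per year.
B spans 33855.6 / 1.912 = 17706.90 years ≈ 17707 annual layers.

17707 annual layers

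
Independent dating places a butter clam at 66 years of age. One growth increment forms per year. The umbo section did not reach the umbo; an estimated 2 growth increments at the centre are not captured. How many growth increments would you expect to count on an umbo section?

64 growth increments

At one growth increment per year, 66 years correspond to 66 growth increments.
Less the 2 uncaptured growth increments: 66 − 2 = 64.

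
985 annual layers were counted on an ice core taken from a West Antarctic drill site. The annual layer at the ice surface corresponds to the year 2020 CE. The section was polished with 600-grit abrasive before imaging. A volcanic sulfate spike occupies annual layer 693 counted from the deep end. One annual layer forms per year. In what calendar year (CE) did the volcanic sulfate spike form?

The volcanic sulfate spike sits at annual layer 693 from the deep end, so 985 − 693 = 292 annual layers formed after it.
Counting back 292 years from 2020 CE places the volcanic sulfate spike in 2020 − 292 = 1728 CE.

1728 CE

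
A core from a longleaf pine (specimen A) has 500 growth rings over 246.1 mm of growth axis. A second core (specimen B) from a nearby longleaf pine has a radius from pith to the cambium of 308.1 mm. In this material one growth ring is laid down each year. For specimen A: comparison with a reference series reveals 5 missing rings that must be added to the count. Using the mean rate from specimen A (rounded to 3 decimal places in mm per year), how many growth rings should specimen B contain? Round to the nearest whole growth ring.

633 growth rings

Specimen A: true growth ring count = 500 + 5 = 505.
A: 246.1 mm over 505 years gives 246.1 / 505 ≈ 0.487 mm/yr.
For B, 308.1 / 0.487 = 632.65 years ≈ 633 growth rings.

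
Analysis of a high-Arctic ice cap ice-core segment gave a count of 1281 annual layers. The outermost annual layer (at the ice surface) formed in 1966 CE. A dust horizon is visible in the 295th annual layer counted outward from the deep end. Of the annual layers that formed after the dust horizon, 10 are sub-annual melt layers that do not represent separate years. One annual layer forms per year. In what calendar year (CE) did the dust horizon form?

The dust horizon sits at annual layer 295 from the deep end, so 1281 − 295 = 986 annual layers formed after it.
Excluding 10 false annual layers: 986 − 10 = 976.
Counting back 976 years from 1966 CE places the dust horizon in 1966 − 976 = 990 CE.

990 CE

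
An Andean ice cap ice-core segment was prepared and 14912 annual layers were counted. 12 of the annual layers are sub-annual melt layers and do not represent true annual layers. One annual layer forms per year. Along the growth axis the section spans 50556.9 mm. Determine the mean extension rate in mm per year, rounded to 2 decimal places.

3.39 mm per year

Correcting the raw count gives 14912 − 12 = 14900 true annual layers.
Mean rate = 50556.9 mm / 14900 years ≈ 3.39 mm per year.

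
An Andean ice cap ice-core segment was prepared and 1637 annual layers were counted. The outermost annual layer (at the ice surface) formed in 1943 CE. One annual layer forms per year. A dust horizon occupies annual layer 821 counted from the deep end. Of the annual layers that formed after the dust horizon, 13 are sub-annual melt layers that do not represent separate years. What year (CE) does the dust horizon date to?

1637 − 821 = 816 annual layers lie beyond the dust horizon toward the ice surface.
816 − 13 false = 803 true annual layers after the dust horizon.
Counting back 803 years from 1943 CE places the dust horizon in 1943 − 803 = 1140 CE.

1140 CE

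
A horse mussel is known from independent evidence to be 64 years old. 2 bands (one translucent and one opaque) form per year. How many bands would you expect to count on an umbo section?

128 bands

Expected bands: 64 × 2 = 128.
So 128 bands should be present.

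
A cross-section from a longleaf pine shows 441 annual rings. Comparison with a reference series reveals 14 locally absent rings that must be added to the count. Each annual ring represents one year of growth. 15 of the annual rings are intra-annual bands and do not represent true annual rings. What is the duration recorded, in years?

440 years

After corrections the count is 441 − 15 + 14 = 440 annual rings.
With a one-to-one annual ring periodicity this is 440 years.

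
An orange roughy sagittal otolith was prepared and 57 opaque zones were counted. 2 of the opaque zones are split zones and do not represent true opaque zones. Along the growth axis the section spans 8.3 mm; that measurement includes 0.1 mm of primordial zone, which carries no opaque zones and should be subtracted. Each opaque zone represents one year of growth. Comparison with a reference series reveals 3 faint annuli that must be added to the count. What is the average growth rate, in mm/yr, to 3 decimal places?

0.141 mm/yr

True opaque zone count = 57 − 2 + 3 = 58.
Net length = 8.3 − 0.1 = 8.2 mm.
8.2 mm over 58 years gives 8.2 / 58 ≈ 0.141 mm/yr.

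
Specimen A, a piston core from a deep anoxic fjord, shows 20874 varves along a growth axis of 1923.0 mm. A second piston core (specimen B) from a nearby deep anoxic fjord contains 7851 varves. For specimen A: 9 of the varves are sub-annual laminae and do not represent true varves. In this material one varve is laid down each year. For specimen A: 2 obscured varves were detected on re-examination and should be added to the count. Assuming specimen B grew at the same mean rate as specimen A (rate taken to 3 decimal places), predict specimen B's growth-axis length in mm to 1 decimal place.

Specimen A: correcting the raw count gives 20874 − 9 + 2 = 20867 true varves.
A: 1923.0 mm over 20867 years gives 1923.0 / 20867 ≈ 0.092 mm/year.
Length of B = 0.092 × 7851 = 722.3 mm.

722.3 mm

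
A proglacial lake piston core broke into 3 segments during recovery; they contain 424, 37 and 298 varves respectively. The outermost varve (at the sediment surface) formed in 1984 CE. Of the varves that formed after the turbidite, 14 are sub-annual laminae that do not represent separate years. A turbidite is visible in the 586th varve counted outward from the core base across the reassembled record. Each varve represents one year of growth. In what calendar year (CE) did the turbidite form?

1825 CE

Total varves = 424 + 37 + 298 = 759.
The turbidite sits at varve 586 from the core base, so 759 − 586 = 173 varves formed after it.
Removing the 14 false varves leaves 173 − 14 = 159 true varves beyond the turbidite.
The varve at the sediment surface is 1984 CE, so the turbidite dates to 1984 − 159 = 1825 CE.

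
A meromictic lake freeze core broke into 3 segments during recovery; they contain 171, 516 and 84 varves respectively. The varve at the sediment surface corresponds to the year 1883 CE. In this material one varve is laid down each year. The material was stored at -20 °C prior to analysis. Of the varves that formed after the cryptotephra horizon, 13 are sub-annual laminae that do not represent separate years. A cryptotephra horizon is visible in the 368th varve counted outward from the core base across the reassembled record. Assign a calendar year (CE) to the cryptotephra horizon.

1493 CE

Total varves = 171 + 516 + 84 = 771.
The cryptotephra horizon sits at varve 368 from the core base, so 771 − 368 = 403 varves formed after it.
403 − 13 false = 390 true varves after the cryptotephra horizon.
1883 − 390 = 1493 CE.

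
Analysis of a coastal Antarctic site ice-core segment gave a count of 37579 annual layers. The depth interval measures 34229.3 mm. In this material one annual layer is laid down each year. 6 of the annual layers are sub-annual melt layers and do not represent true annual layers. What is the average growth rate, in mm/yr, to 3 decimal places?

0.911 mm/yr

Correcting the raw count gives 37579 − 6 = 37573 true annual layers.
34229.3 mm over 37573 years gives 34229.3 / 37573 ≈ 0.911 mm/yr.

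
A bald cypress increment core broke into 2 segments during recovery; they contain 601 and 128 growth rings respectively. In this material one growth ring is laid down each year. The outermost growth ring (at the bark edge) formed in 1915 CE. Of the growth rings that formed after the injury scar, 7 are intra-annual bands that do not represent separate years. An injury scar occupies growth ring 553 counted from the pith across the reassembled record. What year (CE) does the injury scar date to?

1746 CE

Total growth rings = 601 + 128 = 729.
The injury scar sits at growth ring 553 from the pith, so 729 − 553 = 176 growth rings formed after it.
Removing the 7 false growth rings leaves 176 − 7 = 169 true growth rings beyond the injury scar.
The growth ring at the bark edge is 1915 CE, so the injury scar dates to 1915 − 169 = 1746 CE.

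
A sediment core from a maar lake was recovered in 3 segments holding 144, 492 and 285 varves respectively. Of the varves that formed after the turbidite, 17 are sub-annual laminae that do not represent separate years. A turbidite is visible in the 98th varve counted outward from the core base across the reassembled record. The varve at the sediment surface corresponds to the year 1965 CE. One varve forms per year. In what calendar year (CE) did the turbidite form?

Total varves = 144 + 492 + 285 = 921.
921 − 98 = 823 varves lie beyond the turbidite toward the sediment surface.
Removing the 17 false varves leaves 823 − 17 = 806 true varves beyond the turbidite.
Counting back 806 years from 1965 CE places the turbidite in 1965 − 806 = 1159 CE.

1159 CE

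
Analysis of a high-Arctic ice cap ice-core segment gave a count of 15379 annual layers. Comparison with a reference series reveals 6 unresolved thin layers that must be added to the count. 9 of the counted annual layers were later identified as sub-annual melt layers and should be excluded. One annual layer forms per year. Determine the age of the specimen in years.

After corrections the count is 15379 − 9 + 6 = 15376 annual layers.
One annual layer per year makes the duration 15376 years.

15376 yr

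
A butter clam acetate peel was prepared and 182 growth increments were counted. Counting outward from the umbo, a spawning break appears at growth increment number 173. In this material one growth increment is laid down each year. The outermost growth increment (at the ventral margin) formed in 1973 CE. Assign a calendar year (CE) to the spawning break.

Between growth increment 173 and the ventral margin there are 182 − 173 = 9 growth increments.
1973 − 9 = 1964 CE.

1964 CE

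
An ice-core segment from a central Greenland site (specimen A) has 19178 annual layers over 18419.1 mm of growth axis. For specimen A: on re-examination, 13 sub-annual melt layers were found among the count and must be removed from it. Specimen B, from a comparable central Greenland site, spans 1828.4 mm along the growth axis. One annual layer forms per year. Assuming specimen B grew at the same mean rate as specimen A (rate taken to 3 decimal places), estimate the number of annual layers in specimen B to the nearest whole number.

Specimen A: correcting the raw count gives 19178 − 13 = 19165 true annual layers.
A: Mean rate = 18419.1 mm / 19165 years ≈ 0.961 mm/year.
Specimen B: 1828.4 mm / 0.961 mm per year = 1902.60 years ≈ 1903 annual layers.

1903 annual layers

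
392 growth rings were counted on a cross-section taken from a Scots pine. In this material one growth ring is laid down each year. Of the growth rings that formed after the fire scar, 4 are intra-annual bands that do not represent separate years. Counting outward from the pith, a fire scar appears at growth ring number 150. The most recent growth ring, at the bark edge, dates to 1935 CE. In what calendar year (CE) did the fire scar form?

1697 CE

The fire scar sits at growth ring 150 from the pith, so 392 − 150 = 242 growth rings formed after it.
242 − 4 false = 238 true growth rings after the fire scar.
1935 − 238 = 1697 CE.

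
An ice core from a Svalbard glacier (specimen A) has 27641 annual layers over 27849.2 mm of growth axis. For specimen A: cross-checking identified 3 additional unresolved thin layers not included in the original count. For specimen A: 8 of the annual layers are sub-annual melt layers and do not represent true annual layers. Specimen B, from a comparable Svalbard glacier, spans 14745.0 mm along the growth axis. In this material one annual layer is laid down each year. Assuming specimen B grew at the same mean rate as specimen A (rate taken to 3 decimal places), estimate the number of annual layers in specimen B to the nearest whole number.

Specimen A: true annual layer count = 27641 − 8 + 3 = 27636.
A: Mean rate = 27849.2 mm / 27636 years ≈ 1.008 mm/year.
Specimen B: 14745.0 mm / 1.008 mm per year = 14627.98 years ≈ 14628 annual layers.

14628 annual layers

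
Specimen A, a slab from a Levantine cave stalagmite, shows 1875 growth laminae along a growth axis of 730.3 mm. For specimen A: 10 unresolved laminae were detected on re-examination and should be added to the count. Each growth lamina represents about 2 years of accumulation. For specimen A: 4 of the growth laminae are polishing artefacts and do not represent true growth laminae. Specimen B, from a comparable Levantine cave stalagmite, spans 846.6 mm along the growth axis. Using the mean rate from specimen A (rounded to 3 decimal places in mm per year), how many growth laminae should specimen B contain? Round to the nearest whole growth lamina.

Specimen A: true growth lamina count = 1875 − 4 + 10 = 1881.
Specimen A: multiplying by 2 years per growth lamina: 1881 × 2 = 3762 years.
A: Extension rate ≈ 730.3 / 3762 = 0.194 mm/year.
B spans 846.6 / 0.194 = 4363.92 years; at 2 years per growth lamina that is 4363.92 / 2 ≈ 2182 growth laminae.

2182 growth laminae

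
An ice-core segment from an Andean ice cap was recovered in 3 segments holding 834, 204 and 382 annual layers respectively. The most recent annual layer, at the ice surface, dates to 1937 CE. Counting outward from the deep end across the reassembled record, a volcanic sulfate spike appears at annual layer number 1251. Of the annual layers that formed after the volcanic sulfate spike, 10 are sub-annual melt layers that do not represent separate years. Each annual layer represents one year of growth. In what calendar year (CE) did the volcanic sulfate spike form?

1778 CE

Total annual layers = 834 + 204 + 382 = 1420.
The volcanic sulfate spike sits at annual layer 1251 from the deep end, so 1420 − 1251 = 169 annual layers formed after it.
Excluding 10 false annual layers: 169 − 10 = 159.
1937 − 159 = 1778 CE.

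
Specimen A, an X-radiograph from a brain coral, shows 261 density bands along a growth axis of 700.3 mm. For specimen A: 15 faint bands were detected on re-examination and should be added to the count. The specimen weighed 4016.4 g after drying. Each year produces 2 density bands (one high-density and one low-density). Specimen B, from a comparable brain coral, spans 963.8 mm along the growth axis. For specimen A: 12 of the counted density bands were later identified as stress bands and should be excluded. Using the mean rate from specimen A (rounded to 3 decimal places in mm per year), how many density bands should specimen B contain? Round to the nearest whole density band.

Specimen A: correcting the raw count gives 261 − 12 + 15 = 264 true density bands.
Specimen A: with 2 density bands per year, 264 / 2 = 132 years.
A: Extension rate ≈ 700.3 / 132 = 5.305 mm per year.
Specimen B: 963.8 mm / 5.305 mm per year = 181.68 years; at 2 density bands per year that is 181.68 × 2 ≈ 363 density bands.

363 density bands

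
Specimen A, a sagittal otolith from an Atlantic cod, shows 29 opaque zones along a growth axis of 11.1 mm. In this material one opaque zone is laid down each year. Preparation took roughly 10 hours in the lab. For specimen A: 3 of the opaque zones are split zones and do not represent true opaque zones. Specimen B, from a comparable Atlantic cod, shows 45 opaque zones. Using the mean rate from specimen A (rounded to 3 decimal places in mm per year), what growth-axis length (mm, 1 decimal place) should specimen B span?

Specimen A: true opaque zone count = 29 − 3 = 26.
A: Extension rate ≈ 11.1 / 26 = 0.427 mm per year.
For B, 0.427 mm/year × 45 years = 19.2 mm.

19.2 mm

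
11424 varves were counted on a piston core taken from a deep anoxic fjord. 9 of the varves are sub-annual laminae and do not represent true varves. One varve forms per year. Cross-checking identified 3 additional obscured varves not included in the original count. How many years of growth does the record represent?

Correcting the raw count gives 11424 − 9 + 3 = 11418 true varves.
With a one-to-one varve periodicity this is 11418 years.

11418 years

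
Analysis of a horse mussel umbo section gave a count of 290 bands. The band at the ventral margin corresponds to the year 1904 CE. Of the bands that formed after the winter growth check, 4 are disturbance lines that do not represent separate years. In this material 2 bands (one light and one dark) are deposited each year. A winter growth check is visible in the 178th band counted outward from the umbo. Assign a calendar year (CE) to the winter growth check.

1850 CE

Between band 178 and the ventral margin there are 290 − 178 = 112 bands.
112 − 4 false = 108 true bands after the winter growth check.
108 bands at 2 per year is 108 / 2 = 54 years.
The band at the ventral margin is 1904 CE, so the winter growth check dates to 1904 − 54 = 1850 CE.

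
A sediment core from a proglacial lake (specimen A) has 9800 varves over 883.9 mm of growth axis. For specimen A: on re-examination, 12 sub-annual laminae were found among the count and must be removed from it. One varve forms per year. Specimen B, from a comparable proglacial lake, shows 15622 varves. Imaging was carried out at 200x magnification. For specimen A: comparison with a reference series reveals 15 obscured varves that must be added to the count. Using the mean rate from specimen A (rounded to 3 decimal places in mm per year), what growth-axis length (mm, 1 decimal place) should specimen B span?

1406.0 mm

Specimen A: true varve count = 9800 − 12 + 15 = 9803.
A: Mean rate = 883.9 mm / 9803 years ≈ 0.090 mm per year.
B's length ≈ 0.090 × 15622 = 1406.0 mm.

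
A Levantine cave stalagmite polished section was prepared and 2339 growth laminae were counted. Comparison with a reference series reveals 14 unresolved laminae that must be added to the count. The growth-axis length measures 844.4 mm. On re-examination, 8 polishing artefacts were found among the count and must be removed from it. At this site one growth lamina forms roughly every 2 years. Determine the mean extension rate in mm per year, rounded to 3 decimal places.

True growth lamina count = 2339 − 8 + 14 = 2345.
At 2 years per growth lamina, 2345 × 2 = 4690 years.
Extension rate ≈ 844.4 / 4690 = 0.180 mm per year.

0.180 mm per year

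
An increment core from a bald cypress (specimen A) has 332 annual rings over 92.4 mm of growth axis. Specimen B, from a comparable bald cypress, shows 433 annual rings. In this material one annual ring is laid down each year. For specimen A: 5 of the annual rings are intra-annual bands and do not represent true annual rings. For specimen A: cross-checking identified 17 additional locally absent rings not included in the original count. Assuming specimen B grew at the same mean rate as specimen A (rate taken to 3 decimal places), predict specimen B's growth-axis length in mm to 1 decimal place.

Specimen A: correcting the raw count gives 332 − 5 + 17 = 344 true annual rings.
A: Extension rate ≈ 92.4 / 344 = 0.269 mm/year.
For B, 0.269 mm/year × 433 years = 116.5 mm.

116.5 mm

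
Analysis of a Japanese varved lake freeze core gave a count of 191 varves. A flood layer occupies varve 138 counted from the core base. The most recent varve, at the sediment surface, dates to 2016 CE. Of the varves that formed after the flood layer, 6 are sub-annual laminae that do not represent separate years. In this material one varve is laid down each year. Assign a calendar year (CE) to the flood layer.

1969 CE

191 − 138 = 53 varves lie beyond the flood layer toward the sediment surface.
Removing the 6 false varves leaves 53 − 6 = 47 true varves beyond the flood layer.
The varve at the sediment surface is 2016 CE, so the flood layer dates to 2016 − 47 = 1969 CE.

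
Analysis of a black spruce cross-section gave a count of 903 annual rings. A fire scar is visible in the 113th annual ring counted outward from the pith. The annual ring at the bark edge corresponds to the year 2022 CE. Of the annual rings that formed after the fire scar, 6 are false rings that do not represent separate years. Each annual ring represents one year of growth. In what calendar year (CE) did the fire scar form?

1238 CE

The fire scar sits at annual ring 113 from the pith, so 903 − 113 = 790 annual rings formed after it.
Excluding 6 false annual rings: 790 − 6 = 784.
The annual ring at the bark edge is 2022 CE, so the fire scar dates to 2022 − 784 = 1238 CE.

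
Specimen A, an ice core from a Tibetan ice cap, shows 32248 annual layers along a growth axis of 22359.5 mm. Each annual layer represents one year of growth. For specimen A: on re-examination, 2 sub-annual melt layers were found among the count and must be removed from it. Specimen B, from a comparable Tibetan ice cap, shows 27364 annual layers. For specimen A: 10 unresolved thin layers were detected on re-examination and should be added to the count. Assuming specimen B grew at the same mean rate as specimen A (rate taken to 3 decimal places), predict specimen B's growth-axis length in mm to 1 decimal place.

18963.3 mm

Specimen A: true annual layer count = 32248 − 2 + 10 = 32256.
A: 22359.5 mm over 32256 years gives 22359.5 / 32256 ≈ 0.693 mm per year.
B's length ≈ 0.693 × 27364 = 18963.3 mm.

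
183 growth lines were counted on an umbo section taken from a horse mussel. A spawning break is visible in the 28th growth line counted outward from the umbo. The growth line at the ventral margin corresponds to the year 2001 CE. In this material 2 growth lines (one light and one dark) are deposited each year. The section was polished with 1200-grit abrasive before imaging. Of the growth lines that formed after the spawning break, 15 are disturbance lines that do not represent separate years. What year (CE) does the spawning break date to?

183 − 28 = 155 growth lines lie beyond the spawning break toward the ventral margin.
Excluding 15 false growth lines: 155 − 15 = 140.
Dividing by 2 growth lines per year: 140 / 2 = 70 years.
Counting back 70 years from 2001 CE places the spawning break in 2001 − 70 = 1931 CE.

1931 CE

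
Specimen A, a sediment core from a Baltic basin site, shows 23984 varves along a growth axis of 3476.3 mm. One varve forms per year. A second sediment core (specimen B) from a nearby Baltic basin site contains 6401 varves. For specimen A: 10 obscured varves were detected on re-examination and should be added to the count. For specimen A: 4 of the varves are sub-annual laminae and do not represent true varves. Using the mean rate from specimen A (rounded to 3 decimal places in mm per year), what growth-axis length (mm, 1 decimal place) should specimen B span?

Specimen A: adjusted count: 23984 − 4 + 10 = 23990 varves.
A: 3476.3 mm over 23990 years gives 3476.3 / 23990 ≈ 0.145 mm/year.
Length of B = 0.145 × 6401 = 928.1 mm.

928.1 mm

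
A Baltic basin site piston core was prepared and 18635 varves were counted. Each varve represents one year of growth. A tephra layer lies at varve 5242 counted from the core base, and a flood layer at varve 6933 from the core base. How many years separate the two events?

1691 yr

6933 − 5242 = 1691 varves lie between the two events.
At one varve per year, 1691 years elapsed between them.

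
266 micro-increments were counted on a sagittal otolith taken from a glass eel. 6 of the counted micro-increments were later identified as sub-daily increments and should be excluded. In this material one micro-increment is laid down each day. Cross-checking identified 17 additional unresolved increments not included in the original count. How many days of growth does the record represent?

277 days

True micro-increment count = 266 − 6 + 17 = 277.
With a one-to-one micro-increment periodicity this is 277 days.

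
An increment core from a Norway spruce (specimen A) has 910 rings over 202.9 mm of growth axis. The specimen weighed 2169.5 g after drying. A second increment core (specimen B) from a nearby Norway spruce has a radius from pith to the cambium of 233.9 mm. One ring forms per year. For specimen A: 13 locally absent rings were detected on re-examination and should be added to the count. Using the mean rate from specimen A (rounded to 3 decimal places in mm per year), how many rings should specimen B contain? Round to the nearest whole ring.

Specimen A: adjusted count: 910 + 13 = 923 rings.
A: Mean rate = 202.9 mm / 923 years ≈ 0.220 mm/yr.
For B, 233.9 / 0.220 = 1063.18 years ≈ 1063 rings.

1063 rings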